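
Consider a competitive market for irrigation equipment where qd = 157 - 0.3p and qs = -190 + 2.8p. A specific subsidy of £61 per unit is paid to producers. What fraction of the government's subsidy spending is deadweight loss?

DWL / government spending = 1281/21692

Pre-subsidy: 157 - 0.3p = -190 + 2.8p gives p* = 3470/31, q* = 3826/31.
With the subsidy, sellers receive ps = pb + 61 for each unit, where pb is the price buyers pay.
Supply in terms of pb becomes qs = -190 + 2.8(pb + 61) = -19.2 + 2.8pb. Setting this equal to demand: 157 - 0.3pb = -19.2 + 2.8pb, so pb = 1762/31.
Sellers receive ps = 1762/31 + 61 = 3653/31; q' = 157 − 0.3·(1762/31) = 21692/155.
ΔCS = ½(3826/31 + 21692/155)(3470/31 − 1762/31) = 34861988/4805; ΔPS = ½(3826/31 + 21692/155)(3653/31 − 3470/31) = 3735213/4805.
Government spending = 61 × 21692/155 = 1323212/155.
DWL = ½ × 61 × (21692/155 − 3826/31) = 78141/155; fraction = (78141/155) / (1323212/155) = 1281/21692.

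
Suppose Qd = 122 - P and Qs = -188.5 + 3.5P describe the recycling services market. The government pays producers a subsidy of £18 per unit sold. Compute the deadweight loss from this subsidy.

Pre-subsidy: 122 - P = -188.5 + 3.5P gives P* = 69, Q* = 53.
With the subsidy, sellers receive Ps = Pb + 18 for each unit, where Pb is the price buyers pay.
Supply in terms of Pb becomes Qs = -188.5 + 3.5(Pb + 18) = -125.5 + 3.5Pb. Setting this equal to demand: 122 - Pb = -125.5 + 3.5Pb, so Pb = 55.
Sellers receive Ps = 55 + 18 = 73; Q' = 122 − 1·55 = 67.
The subsidy expands output by 67 − 53 = 14 past the efficient level; on those units the gap between marginal cost and willingness to pay runs from 0 up to 18.
DWL = ½ × 18 × 14 = 126.

Deadweight loss = £126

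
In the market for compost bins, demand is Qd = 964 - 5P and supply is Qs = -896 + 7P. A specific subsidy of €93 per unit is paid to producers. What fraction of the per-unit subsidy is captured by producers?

Pre-subsidy: 964 - 5P = -896 + 7P gives P* = 155, Q* = 189.
With the subsidy, sellers receive Ps = Pb + 93 for each unit, where Pb is the price buyers pay.
Supply in terms of Pb becomes Qs = -896 + 7(Pb + 93) = -245 + 7Pb. Setting this equal to demand: 964 - 5Pb = -245 + 7Pb, so Pb = 100.75.
Sellers receive Ps = 100.75 + 93 = 193.75; Q' = 964 − 5·100.75 = 460.25.
Buyers' price falls by P* − Pb = 155 − 100.75 = 54.25; sellers' price rises by Ps − P* = 193.75 − 155 = 38.75.
So producers capture 38.75/93 = 5/12 of each unit of subsidy.

Producer share = 5/12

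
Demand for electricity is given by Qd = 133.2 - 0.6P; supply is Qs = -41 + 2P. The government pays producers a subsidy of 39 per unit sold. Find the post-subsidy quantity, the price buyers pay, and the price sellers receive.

Q' = 111; buyers pay 37; sellers receive 76

Pre-subsidy: 133.2 - 0.6P = -41 + 2P gives P* = 67, Q* = 93.
With the subsidy, sellers receive Ps = Pb + 39 for each unit, where Pb is the price buyers pay.
Supply in terms of Pb becomes Qs = -41 + 2(Pb + 39) = 37 + 2Pb. Setting this equal to demand: 133.2 - 0.6Pb = 37 + 2Pb, so Pb = 37.
Sellers receive Ps = 37 + 39 = 76; Q' = 133.2 − 0.6·37 = 111.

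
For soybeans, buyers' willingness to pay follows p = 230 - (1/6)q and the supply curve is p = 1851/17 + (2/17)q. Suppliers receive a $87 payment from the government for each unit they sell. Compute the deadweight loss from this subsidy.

Pre-subsidy: 230 - (1/6)q = 1851/17 + (2/17)q gives q* = 426 and p* = 159.
With the subsidy, sellers receive ps = pb + 87 for each unit, where pb is the price buyers pay.
On the curves, pb = 230 - (1/6)q and ps = 1851/17 + (2/17)q; the wedge ps − pb = 87 gives 1851/17 + (2/17)q − (230 - (1/6)q) = 87, so q' = 732.
Then pb = 230 − (1/6)·732 = 108 and ps = 1851/17 + (2/17)·732 = 195.
The subsidy expands output by 732 − 426 = 306 past the efficient level; on those units the gap between marginal cost and willingness to pay runs from 0 up to 87.
DWL = ½ × 87 × 306 = 13311.

Deadweight loss = $13311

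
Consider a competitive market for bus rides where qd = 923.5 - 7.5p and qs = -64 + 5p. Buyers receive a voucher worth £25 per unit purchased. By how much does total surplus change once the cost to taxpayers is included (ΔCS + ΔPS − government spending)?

Pre-subsidy: 923.5 - 7.5p = -64 + 5p gives p* = 79, q* = 331.
With the rebate, buyers effectively pay pb = ps − 25, where ps is the price sellers receive.
Demand in terms of ps becomes qd = 923.5 − 7.5(ps − 25) = 1111 - 7.5ps. Setting this equal to supply: 1111 - 7.5ps = -64 + 5ps, so ps = 94.
Buyers pay pb = 94 − 25 = 69; q' = -64 + 5·94 = 406.
ΔCS = ½(331 + 406)(79 − 69) = 3685; ΔPS = ½(331 + 406)(94 − 79) = 5527.5.
Government spending = 25 × 406 = 10150.
Net change = 3685 + 5527.5 − 10150 = -937.5. The loss equals the DWL triangle ½·25·75.

Net change in total surplus = -£937.5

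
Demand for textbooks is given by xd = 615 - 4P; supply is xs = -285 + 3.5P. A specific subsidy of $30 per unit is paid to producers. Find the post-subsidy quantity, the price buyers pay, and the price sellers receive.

x' = 191; buyers pay $106; sellers receive $136

Pre-subsidy: 615 - 4P = -285 + 3.5P gives P* = 120, x* = 135.
With the subsidy, sellers receive Ps = Pb + 30 for each unit, where Pb is the price buyers pay.
Supply in terms of Pb becomes xs = -285 + 3.5(Pb + 30) = -180 + 3.5Pb. Setting this equal to demand: 615 - 4Pb = -180 + 3.5Pb, so Pb = 106.
Sellers receive Ps = 106 + 30 = 136; x' = 615 − 4·106 = 191.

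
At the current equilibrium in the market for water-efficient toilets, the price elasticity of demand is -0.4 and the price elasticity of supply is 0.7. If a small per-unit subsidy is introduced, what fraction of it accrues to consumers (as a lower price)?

Consumer share = 7/11

For a small subsidy around the equilibrium, the benefit split depends on the relative slopes, which at a point are proportional to the elasticities.
Buyer share = εs/(εs + |εd|) = 0.7/(0.7 + 0.4) = 7/11; seller share = |εd|/(εs + |εd|) = 4/11.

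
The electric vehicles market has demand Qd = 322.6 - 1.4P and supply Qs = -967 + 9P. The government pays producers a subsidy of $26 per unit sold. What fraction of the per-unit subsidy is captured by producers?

Producer share = 7/52

Pre-subsidy: 322.6 - 1.4P = -967 + 9P gives P* = 124, Q* = 149.
With the subsidy, sellers receive Ps = Pb + 26 for each unit, where Pb is the price buyers pay.
Supply in terms of Pb becomes Qs = -967 + 9(Pb + 26) = -733 + 9Pb. Setting this equal to demand: 322.6 - 1.4Pb = -733 + 9Pb, so Pb = 101.5.
Sellers receive Ps = 101.5 + 26 = 127.5; Q' = 322.6 − 1.4·101.5 = 180.5.
Buyers' price falls by P* − Pb = 124 − 101.5 = 22.5; sellers' price rises by Ps − P* = 127.5 − 124 = 3.5.
So producers capture 3.5/26 = 7/52 of each unit of subsidy.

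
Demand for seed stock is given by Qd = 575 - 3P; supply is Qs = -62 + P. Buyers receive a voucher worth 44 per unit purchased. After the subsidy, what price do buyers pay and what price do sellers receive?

Pre-subsidy: 575 - 3P = -62 + P gives P* = 159.25, Q* = 97.25.
With the rebate, buyers effectively pay Pb = Ps − 44, where Ps is the price sellers receive.
Demand in terms of Ps becomes Qd = 575 − 3(Ps − 44) = 707 - 3Ps. Setting this equal to supply: 707 - 3Ps = -62 + Ps, so Ps = 192.25.
Buyers pay Pb = 192.25 − 44 = 148.25; Q' = -62 + 1·192.25 = 130.25.

Buyers pay 148.25; sellers receive 192.25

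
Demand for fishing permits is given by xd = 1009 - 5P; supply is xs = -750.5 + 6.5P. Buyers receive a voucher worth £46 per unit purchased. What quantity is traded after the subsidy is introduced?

Pre-subsidy: 1009 - 5P = -750.5 + 6.5P gives P* = 153, x* = 244.
With the rebate, buyers effectively pay Pb = Ps − 46, where Ps is the price sellers receive.
Demand in terms of Ps becomes xd = 1009 − 5(Ps − 46) = 1239 - 5Ps. Setting this equal to supply: 1239 - 5Ps = -750.5 + 6.5Ps, so Ps = 173.
Buyers pay Pb = 173 − 46 = 127; x' = -750.5 + 6.5·173 = 374.

x' = 374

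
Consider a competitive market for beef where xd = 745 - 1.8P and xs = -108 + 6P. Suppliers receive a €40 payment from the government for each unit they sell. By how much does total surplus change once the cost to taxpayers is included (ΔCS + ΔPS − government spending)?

Pre-subsidy: 745 - 1.8P = -108 + 6P gives P* = 4265/39, x* = 7126/13.
With the subsidy, sellers receive Ps = Pb + 40 for each unit, where Pb is the price buyers pay.
Supply in terms of Pb becomes xs = -108 + 6(Pb + 40) = 132 + 6Pb. Setting this equal to demand: 745 - 1.8Pb = 132 + 6Pb, so Pb = 3065/39.
Sellers receive Ps = 3065/39 + 40 = 4625/39; x' = 745 − 1.8·(3065/39) = 7846/13.
ΔCS = ½(7126/13 + 7846/13)(4265/39 − 3065/39) = 2994400/169; ΔPS = ½(7126/13 + 7846/13)(4625/39 − 4265/39) = 898320/169.
Government spending = 40 × 7846/13 = 313840/13.
Net change = 2994400/169 + 898320/169 − 313840/13 = -14400/13. The loss equals the DWL triangle ½·40·720/13.

Net change in total surplus = -14400/13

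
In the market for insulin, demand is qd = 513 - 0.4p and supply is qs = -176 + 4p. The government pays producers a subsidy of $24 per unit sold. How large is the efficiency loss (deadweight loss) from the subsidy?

Deadweight loss = 1152/11

Pre-subsidy: 513 - 0.4p = -176 + 4p gives p* = 3445/22, q* = 4954/11.
With the subsidy, sellers receive ps = pb + 24 for each unit, where pb is the price buyers pay.
Supply in terms of pb becomes qs = -176 + 4(pb + 24) = -80 + 4pb. Setting this equal to demand: 513 - 0.4pb = -80 + 4pb, so pb = 2965/22.
Sellers receive ps = 2965/22 + 24 = 3493/22; q' = 513 − 0.4·(2965/22) = 5050/11.
The subsidy expands output by 5050/11 − 4954/11 = 96/11 past the efficient level; on those units the gap between marginal cost and willingness to pay runs from 0 up to 24.
DWL = ½ × 24 × 96/11 = 1152/11.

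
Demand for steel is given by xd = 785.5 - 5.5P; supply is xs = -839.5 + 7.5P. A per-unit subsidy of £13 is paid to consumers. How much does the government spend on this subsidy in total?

Pre-subsidy: 785.5 - 5.5P = -839.5 + 7.5P gives P* = 125, x* = 98.
With the rebate, buyers effectively pay Pb = Ps − 13, where Ps is the price sellers receive.
Demand in terms of Ps becomes xd = 785.5 − 5.5(Ps − 13) = 857 - 5.5Ps. Setting this equal to supply: 857 - 5.5Ps = -839.5 + 7.5Ps, so Ps = 130.5.
Buyers pay Pb = 130.5 − 13 = 117.5; x' = -839.5 + 7.5·130.5 = 139.25.
Government outlay = subsidy × quantity = 13 × 139.25 = 1810.25.

Government cost = £1810.25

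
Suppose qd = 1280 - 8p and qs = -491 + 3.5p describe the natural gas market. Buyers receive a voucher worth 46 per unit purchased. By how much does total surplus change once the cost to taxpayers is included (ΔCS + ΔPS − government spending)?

Net change in total surplus = -2576

Pre-subsidy: 1280 - 8p = -491 + 3.5p gives p* = 154, q* = 48.
With the rebate, buyers effectively pay pb = ps − 46, where ps is the price sellers receive.
Demand in terms of ps becomes qd = 1280 − 8(ps − 46) = 1648 - 8ps. Setting this equal to supply: 1648 - 8ps = -491 + 3.5ps, so ps = 186.
Buyers pay pb = 186 − 46 = 140; q' = -491 + 3.5·186 = 160.
ΔCS = ½(48 + 160)(154 − 140) = 1456; ΔPS = ½(48 + 160)(186 − 154) = 3328.
Government spending = 46 × 160 = 7360.
Net change = 1456 + 3328 − 7360 = -2576. The loss equals the DWL triangle ½·46·112.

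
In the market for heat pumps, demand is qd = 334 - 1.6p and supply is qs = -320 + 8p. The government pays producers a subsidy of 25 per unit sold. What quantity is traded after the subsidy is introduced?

q' = 775/3

Pre-subsidy: 334 - 1.6p = -320 + 8p gives p* = 68.125, q* = 225.
With the subsidy, sellers receive ps = pb + 25 for each unit, where pb is the price buyers pay.
Supply in terms of pb becomes qs = -320 + 8(pb + 25) = -120 + 8pb. Setting this equal to demand: 334 - 1.6pb = -120 + 8pb, so pb = 1135/24.
Sellers receive ps = 1135/24 + 25 = 1735/24; q' = 334 − 1.6·(1135/24) = 775/3.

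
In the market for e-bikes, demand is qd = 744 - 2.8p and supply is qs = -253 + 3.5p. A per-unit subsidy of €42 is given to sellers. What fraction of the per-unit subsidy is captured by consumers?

Consumer share = 5/9

Pre-subsidy: 744 - 2.8p = -253 + 3.5p gives p* = 9970/63, q* = 2708/9.
With the subsidy, sellers receive ps = pb + 42 for each unit, where pb is the price buyers pay.
Supply in terms of pb becomes qs = -253 + 3.5(pb + 42) = -106 + 3.5pb. Setting this equal to demand: 744 - 2.8pb = -106 + 3.5pb, so pb = 8500/63.
Sellers receive ps = 8500/63 + 42 = 11146/63; q' = 744 − 2.8·(8500/63) = 3296/9.
Buyers' price falls by p* − pb = 9970/63 − 8500/63 = 70/3; sellers' price rises by ps − p* = 11146/63 − 9970/63 = 56/3.
So consumers capture (70/3)/42 = 5/9 of each unit of subsidy.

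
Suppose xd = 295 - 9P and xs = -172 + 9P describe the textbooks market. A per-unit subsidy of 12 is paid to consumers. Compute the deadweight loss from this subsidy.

Deadweight loss = 324

Pre-subsidy: 295 - 9P = -172 + 9P gives P* = 467/18, x* = 61.5.
With the rebate, buyers effectively pay Pb = Ps − 12, where Ps is the price sellers receive.
Demand in terms of Ps becomes xd = 295 − 9(Ps − 12) = 403 - 9Ps. Setting this equal to supply: 403 - 9Ps = -172 + 9Ps, so Ps = 575/18.
Buyers pay Pb = 575/18 − 12 = 359/18; x' = -172 + 9·(575/18) = 115.5.
The subsidy expands output by 115.5 − 61.5 = 54 past the efficient level; on those units the gap between marginal cost and willingness to pay runs from 0 up to 12.
DWL = ½ × 12 × 54 = 324.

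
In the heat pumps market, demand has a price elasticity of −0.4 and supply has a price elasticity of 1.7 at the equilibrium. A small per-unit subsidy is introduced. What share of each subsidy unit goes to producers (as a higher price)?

Producer share = 4/21

For a small subsidy around the equilibrium, the benefit split depends on the relative slopes, which at a point are proportional to the elasticities.
Buyer share = εs/(εs + |εd|) = 1.7/(1.7 + 0.4) = 17/21; seller share = |εd|/(εs + |εd|) = 4/21.
So producers capture 4/21 of the subsidy.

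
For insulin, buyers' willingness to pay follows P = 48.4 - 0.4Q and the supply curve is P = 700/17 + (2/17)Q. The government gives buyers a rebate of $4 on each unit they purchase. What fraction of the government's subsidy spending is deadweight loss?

DWL / government spending = 85/477

Pre-subsidy: 48.4 - 0.4Q = 700/17 + (2/17)Q gives Q* = 307/22 and P* = 471/11.
With the rebate, buyers effectively pay Pb = Ps − 4, where Ps is the price sellers receive.
On the curves, Pb = 48.4 - 0.4Q and Ps = 700/17 + (2/17)Q; the wedge Ps − Pb = 4 gives 700/17 + (2/17)Q − (48.4 - 0.4Q) = 4, so Q' = 477/22.
Then Pb = 48.4 − 0.4·(477/22) = 437/11 and Ps = 700/17 + (2/17)·(477/22) = 481/11.
ΔCS = ½(307/22 + 477/22)(471/11 − 437/11) = 6664/121; ΔPS = ½(307/22 + 477/22)(481/11 − 471/11) = 1960/121.
Government spending = 4 × 477/22 = 954/11.
DWL = ½ × 4 × (477/22 − 307/22) = 170/11; fraction = (170/11) / (954/11) = 85/477.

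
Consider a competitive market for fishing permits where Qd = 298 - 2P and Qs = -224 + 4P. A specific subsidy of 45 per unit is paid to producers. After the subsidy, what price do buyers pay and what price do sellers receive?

Pre-subsidy: 298 - 2P = -224 + 4P gives P* = 87, Q* = 124.
With the subsidy, sellers receive Ps = Pb + 45 for each unit, where Pb is the price buyers pay.
Supply in terms of Pb becomes Qs = -224 + 4(Pb + 45) = -44 + 4Pb. Setting this equal to demand: 298 - 2Pb = -44 + 4Pb, so Pb = 57.
Sellers receive Ps = 57 + 45 = 102; Q' = 298 − 2·57 = 184.

Buyers pay 57; sellers receive 102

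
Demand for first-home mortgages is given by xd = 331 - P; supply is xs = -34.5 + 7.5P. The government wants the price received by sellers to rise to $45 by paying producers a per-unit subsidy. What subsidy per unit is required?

At a seller price of 45, quantity supplied is -34.5 + 7.5·45 = 303.
Buyers absorb 303 only when they pay Pb with 331 − 1·Pb = 303, i.e. Pb = 28.
s = Ps − Pb = 45 − 28 = 17.

Required subsidy s = $17 per unit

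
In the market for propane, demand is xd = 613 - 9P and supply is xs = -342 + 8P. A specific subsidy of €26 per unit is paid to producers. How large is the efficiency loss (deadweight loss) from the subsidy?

Deadweight loss = 24336/17

Pre-subsidy: 613 - 9P = -342 + 8P gives P* = 955/17, x* = 1826/17.
With the subsidy, sellers receive Ps = Pb + 26 for each unit, where Pb is the price buyers pay.
Supply in terms of Pb becomes xs = -342 + 8(Pb + 26) = -134 + 8Pb. Setting this equal to demand: 613 - 9Pb = -134 + 8Pb, so Pb = 747/17.
Sellers receive Ps = 747/17 + 26 = 1189/17; x' = 613 − 9·(747/17) = 3698/17.
The subsidy expands output by 3698/17 − 1826/17 = 1872/17 past the efficient level; on those units the gap between marginal cost and willingness to pay runs from 0 up to 26.
DWL = ½ × 26 × 1872/17 = 24336/17.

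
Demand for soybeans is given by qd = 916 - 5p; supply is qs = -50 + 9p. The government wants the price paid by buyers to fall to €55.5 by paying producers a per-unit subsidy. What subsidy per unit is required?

At a buyer price of 55.5, quantity demanded is 916 − 5·55.5 = 638.5.
Sellers supply 638.5 only when they receive ps with -50 + 9·ps = 638.5, i.e. ps = 76.5.
s = ps − pb = 76.5 − 55.5 = 21.

Required subsidy s = €21 per unit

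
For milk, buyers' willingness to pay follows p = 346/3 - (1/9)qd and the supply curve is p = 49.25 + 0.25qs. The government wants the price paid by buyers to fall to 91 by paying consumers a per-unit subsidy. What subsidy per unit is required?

Required subsidy s = 13 per unit

At a buyer price of 91, quantity demanded is 1038 − 9·91 = 219.
Sellers supply 219 only when they receive ps = 49.25 + 0.25·219 = 104.
s = ps − pb = 104 − 91 = 13.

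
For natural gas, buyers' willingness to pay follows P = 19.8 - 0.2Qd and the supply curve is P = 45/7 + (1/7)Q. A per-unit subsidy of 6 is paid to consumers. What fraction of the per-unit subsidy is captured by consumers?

Pre-subsidy: 19.8 - 0.2Q = 45/7 + (1/7)Q gives Q* = 39 and P* = 12.
With the rebate, buyers effectively pay Pb = Ps − 6, where Ps is the price sellers receive.
On the curves, Pb = 19.8 - 0.2Q and Ps = 45/7 + (1/7)Q; the wedge Ps − Pb = 6 gives 45/7 + (1/7)Q − (19.8 - 0.2Q) = 6, so Q' = 56.5.
Then Pb = 19.8 − 0.2·56.5 = 8.5 and Ps = 45/7 + (1/7)·56.5 = 14.5.
Buyers' price falls by P* − Pb = 12 − 8.5 = 3.5; sellers' price rises by Ps − P* = 14.5 − 12 = 2.5.
So consumers capture 3.5/6 = 7/12 of each unit of subsidy.

Consumer share = 7/12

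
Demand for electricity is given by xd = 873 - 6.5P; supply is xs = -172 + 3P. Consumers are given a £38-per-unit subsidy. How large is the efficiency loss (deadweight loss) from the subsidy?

Pre-subsidy: 873 - 6.5P = -172 + 3P gives P* = 110, x* = 158.
With the rebate, buyers effectively pay Pb = Ps − 38, where Ps is the price sellers receive.
Demand in terms of Ps becomes xd = 873 − 6.5(Ps − 38) = 1120 - 6.5Ps. Setting this equal to supply: 1120 - 6.5Ps = -172 + 3Ps, so Ps = 136.
Buyers pay Pb = 136 − 38 = 98; x' = -172 + 3·136 = 236.
The subsidy expands output by 236 − 158 = 78 past the efficient level; on those units the gap between marginal cost and willingness to pay runs from 0 up to 38.
DWL = ½ × 38 × 78 = 1482.

Deadweight loss = £1482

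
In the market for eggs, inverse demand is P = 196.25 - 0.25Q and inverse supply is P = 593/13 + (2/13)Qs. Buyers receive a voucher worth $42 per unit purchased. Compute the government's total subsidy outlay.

Pre-subsidy: 196.25 - 0.25Q = 593/13 + (2/13)Q gives Q* = 373 and P* = 103.
With the rebate, buyers effectively pay Pb = Ps − 42, where Ps is the price sellers receive.
On the curves, Pb = 196.25 - 0.25Q and Ps = 593/13 + (2/13)Q; the wedge Ps − Pb = 42 gives 593/13 + (2/13)Q − (196.25 - 0.25Q) = 42, so Q' = 477.
Then Pb = 196.25 − 0.25·477 = 77 and Ps = 593/13 + (2/13)·477 = 119.
Government outlay = subsidy × quantity = 42 × 477 = 20034.

Government cost = $20034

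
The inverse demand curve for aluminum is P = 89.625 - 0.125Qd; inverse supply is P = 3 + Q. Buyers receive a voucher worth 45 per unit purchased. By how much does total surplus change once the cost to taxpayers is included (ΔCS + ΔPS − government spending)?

Pre-subsidy: 89.625 - 0.125Q = 3 + Q gives Q* = 77 and P* = 80.
With the rebate, buyers effectively pay Pb = Ps − 45, where Ps is the price sellers receive.
On the curves, Pb = 89.625 - 0.125Q and Ps = 3 + Q; the wedge Ps − Pb = 45 gives 3 + Q − (89.625 - 0.125Q) = 45, so Q' = 117.
Then Pb = 89.625 − 0.125·117 = 75 and Ps = 3 + 1·117 = 120.
ΔCS = ½(77 + 117)(80 − 75) = 485; ΔPS = ½(77 + 117)(120 − 80) = 3880.
Government spending = 45 × 117 = 5265.
Net change = 485 + 3880 − 5265 = -900. The loss equals the DWL triangle ½·45·40.

Net change in total surplus = -900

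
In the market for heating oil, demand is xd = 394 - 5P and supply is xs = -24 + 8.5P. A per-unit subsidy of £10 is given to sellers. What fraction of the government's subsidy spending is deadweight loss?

Pre-subsidy: 394 - 5P = -24 + 8.5P gives P* = 836/27, x* = 6458/27.
With the subsidy, sellers receive Ps = Pb + 10 for each unit, where Pb is the price buyers pay.
Supply in terms of Pb becomes xs = -24 + 8.5(Pb + 10) = 61 + 8.5Pb. Setting this equal to demand: 394 - 5Pb = 61 + 8.5Pb, so Pb = 74/3.
Sellers receive Ps = 74/3 + 10 = 104/3; x' = 394 − 5·(74/3) = 812/3.
ΔCS = ½(6458/27 + 812/3)(836/27 − 74/3) = 1170110/729; ΔPS = ½(6458/27 + 812/3)(104/3 − 836/27) = 688300/729.
Government spending = 10 × 812/3 = 8120/3.
DWL = ½ × 10 × (812/3 − 6458/27) = 4250/27; fraction = (4250/27) / (8120/3) = 425/7308.

DWL / government spending = 425/7308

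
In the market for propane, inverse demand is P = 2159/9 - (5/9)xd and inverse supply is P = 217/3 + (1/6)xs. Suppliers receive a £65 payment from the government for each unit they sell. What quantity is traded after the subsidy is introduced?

Pre-subsidy: 2159/9 - (5/9)x = 217/3 + (1/6)x gives x* = 232 and P* = 111.
With the subsidy, sellers receive Ps = Pb + 65 for each unit, where Pb is the price buyers pay.
On the curves, Pb = 2159/9 - (5/9)x and Ps = 217/3 + (1/6)x; the wedge Ps − Pb = 65 gives 217/3 + (1/6)x − (2159/9 - (5/9)x) = 65, so x' = 322.
Then Pb = 2159/9 − (5/9)·322 = 61 and Ps = 217/3 + (1/6)·322 = 126.

x' = 322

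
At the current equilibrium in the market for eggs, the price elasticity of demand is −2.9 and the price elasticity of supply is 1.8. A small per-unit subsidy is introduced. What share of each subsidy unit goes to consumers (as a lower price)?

For a small subsidy around the equilibrium, the benefit split depends on the relative slopes, which at a point are proportional to the elasticities.
Buyer share = εs/(εs + |εd|) = 1.8/(1.8 + 2.9) = 18/47; seller share = |εd|/(εs + |εd|) = 29/47.

Consumer share = 18/47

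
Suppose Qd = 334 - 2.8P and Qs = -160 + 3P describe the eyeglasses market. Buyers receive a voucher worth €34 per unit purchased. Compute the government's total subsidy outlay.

Government cost = 142732/29

Pre-subsidy: 334 - 2.8P = -160 + 3P gives P* = 2470/29, Q* = 2770/29.
With the rebate, buyers effectively pay Pb = Ps − 34, where Ps is the price sellers receive.
Demand in terms of Ps becomes Qd = 334 − 2.8(Ps − 34) = 429.2 - 2.8Ps. Setting this equal to supply: 429.2 - 2.8Ps = -160 + 3Ps, so Ps = 2946/29.
Buyers pay Pb = 2946/29 − 34 = 1960/29; Q' = -160 + 3·(2946/29) = 4198/29.
Government outlay = subsidy × quantity = 34 × 4198/29 = 142732/29.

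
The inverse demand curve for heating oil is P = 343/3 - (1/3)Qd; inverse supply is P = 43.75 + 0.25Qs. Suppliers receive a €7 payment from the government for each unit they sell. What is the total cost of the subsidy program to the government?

Government cost = €931

Pre-subsidy: 343/3 - (1/3)Q = 43.75 + 0.25Q gives Q* = 121 and P* = 74.
With the subsidy, sellers receive Ps = Pb + 7 for each unit, where Pb is the price buyers pay.
On the curves, Pb = 343/3 - (1/3)Q and Ps = 43.75 + 0.25Q; the wedge Ps − Pb = 7 gives 43.75 + 0.25Q − (343/3 - (1/3)Q) = 7, so Q' = 133.
Then Pb = 343/3 − (1/3)·133 = 70 and Ps = 43.75 + 0.25·133 = 77.
Government outlay = subsidy × quantity = 7 × 133 = 931.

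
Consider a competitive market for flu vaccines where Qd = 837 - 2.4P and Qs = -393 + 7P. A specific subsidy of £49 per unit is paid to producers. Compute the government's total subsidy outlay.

Government cost = 1406055/47

Pre-subsidy: 837 - 2.4P = -393 + 7P gives P* = 6150/47, Q* = 24579/47.
With the subsidy, sellers receive Ps = Pb + 49 for each unit, where Pb is the price buyers pay.
Supply in terms of Pb becomes Qs = -393 + 7(Pb + 49) = -50 + 7Pb. Setting this equal to demand: 837 - 2.4Pb = -50 + 7Pb, so Pb = 4435/47.
Sellers receive Ps = 4435/47 + 49 = 6738/47; Q' = 837 − 2.4·(4435/47) = 28695/47.
Government outlay = subsidy × quantity = 49 × 28695/47 = 1406055/47.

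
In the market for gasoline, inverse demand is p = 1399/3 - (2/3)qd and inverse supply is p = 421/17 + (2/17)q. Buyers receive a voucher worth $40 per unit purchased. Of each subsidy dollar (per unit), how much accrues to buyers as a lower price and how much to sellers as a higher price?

Pre-subsidy: 1399/3 - (2/3)q = 421/17 + (2/17)q gives q* = 563 and p* = 91.
With the rebate, buyers effectively pay pb = ps − 40, where ps is the price sellers receive.
On the curves, pb = 1399/3 - (2/3)q and ps = 421/17 + (2/17)q; the wedge ps − pb = 40 gives 421/17 + (2/17)q − (1399/3 - (2/3)q) = 40, so q' = 614.
Then pb = 1399/3 − (2/3)·614 = 57 and ps = 421/17 + (2/17)·614 = 97.
Buyers' price falls by p* − pb = 91 − 57 = 34; sellers' price rises by ps − p* = 97 − 91 = 6.

Buyers gain $34 per unit; sellers gain $6 per unit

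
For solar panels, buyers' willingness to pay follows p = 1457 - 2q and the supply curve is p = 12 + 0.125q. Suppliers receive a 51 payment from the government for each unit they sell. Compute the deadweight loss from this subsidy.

Deadweight loss = 612

Pre-subsidy: 1457 - 2q = 12 + 0.125q gives q* = 680 and p* = 97.
With the subsidy, sellers receive ps = pb + 51 for each unit, where pb is the price buyers pay.
On the curves, pb = 1457 - 2q and ps = 12 + 0.125q; the wedge ps − pb = 51 gives 12 + 0.125q − (1457 - 2q) = 51, so q' = 704.
Then pb = 1457 − 2·704 = 49 and ps = 12 + 0.125·704 = 100.
The subsidy expands output by 704 − 680 = 24 past the efficient level; on those units the gap between marginal cost and willingness to pay runs from 0 up to 51.
DWL = ½ × 51 × 24 = 612.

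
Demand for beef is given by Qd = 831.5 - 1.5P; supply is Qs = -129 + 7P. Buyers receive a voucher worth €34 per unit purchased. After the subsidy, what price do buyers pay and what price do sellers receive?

Pre-subsidy: 831.5 - 1.5P = -129 + 7P gives P* = 113, Q* = 662.
With the rebate, buyers effectively pay Pb = Ps − 34, where Ps is the price sellers receive.
Demand in terms of Ps becomes Qd = 831.5 − 1.5(Ps − 34) = 882.5 - 1.5Ps. Setting this equal to supply: 882.5 - 1.5Ps = -129 + 7Ps, so Ps = 119.
Buyers pay Pb = 119 − 34 = 85; Q' = -129 + 7·119 = 704.

Buyers pay €85; sellers receive €119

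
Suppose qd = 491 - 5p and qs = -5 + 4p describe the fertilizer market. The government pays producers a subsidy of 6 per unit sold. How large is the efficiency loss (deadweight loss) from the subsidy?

Pre-subsidy: 491 - 5p = -5 + 4p gives p* = 496/9, q* = 1939/9.
With the subsidy, sellers receive ps = pb + 6 for each unit, where pb is the price buyers pay.
Supply in terms of pb becomes qs = -5 + 4(pb + 6) = 19 + 4pb. Setting this equal to demand: 491 - 5pb = 19 + 4pb, so pb = 472/9.
Sellers receive ps = 472/9 + 6 = 526/9; q' = 491 − 5·(472/9) = 2059/9.
The subsidy expands output by 2059/9 − 1939/9 = 40/3 past the efficient level; on those units the gap between marginal cost and willingness to pay runs from 0 up to 6.
DWL = ½ × 6 × 40/3 = 40.

Deadweight loss = 40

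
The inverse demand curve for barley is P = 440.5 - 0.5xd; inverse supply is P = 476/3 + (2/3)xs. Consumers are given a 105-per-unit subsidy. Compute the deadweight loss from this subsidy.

Deadweight loss = 4725

Pre-subsidy: 440.5 - 0.5x = 476/3 + (2/3)x gives x* = 1691/7 and P* = 2238/7.
With the rebate, buyers effectively pay Pb = Ps − 105, where Ps is the price sellers receive.
On the curves, Pb = 440.5 - 0.5x and Ps = 476/3 + (2/3)x; the wedge Ps − Pb = 105 gives 476/3 + (2/3)x − (440.5 - 0.5x) = 105, so x' = 2321/7.
Then Pb = 440.5 − 0.5·(2321/7) = 1923/7 and Ps = 476/3 + (2/3)·(2321/7) = 2658/7.
The subsidy expands output by 2321/7 − 1691/7 = 90 past the efficient level; on those units the gap between marginal cost and willingness to pay runs from 0 up to 105.
DWL = ½ × 105 × 90 = 4725.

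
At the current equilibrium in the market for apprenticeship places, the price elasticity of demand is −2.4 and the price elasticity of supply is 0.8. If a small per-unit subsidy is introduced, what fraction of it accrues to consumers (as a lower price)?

Consumer share = 0.25

For a small subsidy around the equilibrium, the benefit split depends on the relative slopes, which at a point are proportional to the elasticities.
Buyer share = εs/(εs + |εd|) = 0.8/(0.8 + 2.4) = 0.25; seller share = |εd|/(εs + |εd|) = 0.75.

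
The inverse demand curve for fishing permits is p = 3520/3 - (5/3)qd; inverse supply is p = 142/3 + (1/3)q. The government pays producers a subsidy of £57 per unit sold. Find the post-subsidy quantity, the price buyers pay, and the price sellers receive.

Pre-subsidy: 3520/3 - (5/3)q = 142/3 + (1/3)q gives q* = 563 and p* = 235.
With the subsidy, sellers receive ps = pb + 57 for each unit, where pb is the price buyers pay.
On the curves, pb = 3520/3 - (5/3)q and ps = 142/3 + (1/3)q; the wedge ps − pb = 57 gives 142/3 + (1/3)q − (3520/3 - (5/3)q) = 57, so q' = 591.5.
Then pb = 3520/3 − (5/3)·591.5 = 187.5 and ps = 142/3 + (1/3)·591.5 = 244.5.

q' = 591.5; buyers pay £187.5; sellers receive £244.5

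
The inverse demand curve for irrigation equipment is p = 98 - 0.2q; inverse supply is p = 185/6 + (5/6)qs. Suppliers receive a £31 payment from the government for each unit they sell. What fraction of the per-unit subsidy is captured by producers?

Producer share = 25/31

Pre-subsidy: 98 - 0.2q = 185/6 + (5/6)q gives q* = 65 and p* = 85.
With the subsidy, sellers receive ps = pb + 31 for each unit, where pb is the price buyers pay.
On the curves, pb = 98 - 0.2q and ps = 185/6 + (5/6)q; the wedge ps − pb = 31 gives 185/6 + (5/6)q − (98 - 0.2q) = 31, so q' = 95.
Then pb = 98 − 0.2·95 = 79 and ps = 185/6 + (5/6)·95 = 110.
Buyers' price falls by p* − pb = 85 − 79 = 6; sellers' price rises by ps − p* = 110 − 85 = 25.
So producers capture 25/31 = 25/31 of each unit of subsidy.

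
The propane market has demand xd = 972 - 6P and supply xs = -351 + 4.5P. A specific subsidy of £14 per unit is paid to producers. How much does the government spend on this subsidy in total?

Government cost = £3528

Pre-subsidy: 972 - 6P = -351 + 4.5P gives P* = 126, x* = 216.
With the subsidy, sellers receive Ps = Pb + 14 for each unit, where Pb is the price buyers pay.
Supply in terms of Pb becomes xs = -351 + 4.5(Pb + 14) = -288 + 4.5Pb. Setting this equal to demand: 972 - 6Pb = -288 + 4.5Pb, so Pb = 120.
Sellers receive Ps = 120 + 14 = 134; x' = 972 − 6·120 = 252.
Government outlay = subsidy × quantity = 14 × 252 = 3528.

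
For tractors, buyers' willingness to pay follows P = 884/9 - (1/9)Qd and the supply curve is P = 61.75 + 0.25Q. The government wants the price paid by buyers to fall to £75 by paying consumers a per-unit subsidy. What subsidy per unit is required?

At a buyer price of 75, quantity demanded is 884 − 9·75 = 209.
Sellers supply 209 only when they receive Ps = 61.75 + 0.25·209 = 114.
s = Ps − Pb = 114 − 75 = 39.

Required subsidy s = £39 per unit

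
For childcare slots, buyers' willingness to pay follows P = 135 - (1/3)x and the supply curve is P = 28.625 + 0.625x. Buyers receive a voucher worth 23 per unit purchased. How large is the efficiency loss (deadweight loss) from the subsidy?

Deadweight loss = 276

Pre-subsidy: 135 - (1/3)x = 28.625 + 0.625x gives x* = 111 and P* = 98.
With the rebate, buyers effectively pay Pb = Ps − 23, where Ps is the price sellers receive.
On the curves, Pb = 135 - (1/3)x and Ps = 28.625 + 0.625x; the wedge Ps − Pb = 23 gives 28.625 + 0.625x − (135 - (1/3)x) = 23, so x' = 135.
Then Pb = 135 − (1/3)·135 = 90 and Ps = 28.625 + 0.625·135 = 113.
The subsidy expands output by 135 − 111 = 24 past the efficient level; on those units the gap between marginal cost and willingness to pay runs from 0 up to 23.
DWL = ½ × 23 × 24 = 276.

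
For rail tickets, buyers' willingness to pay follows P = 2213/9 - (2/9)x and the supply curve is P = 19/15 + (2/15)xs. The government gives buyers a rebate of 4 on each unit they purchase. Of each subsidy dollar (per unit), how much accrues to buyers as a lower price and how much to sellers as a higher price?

Buyers gain 2.5 per unit; sellers gain 1.5 per unit

Pre-subsidy: 2213/9 - (2/9)x = 19/15 + (2/15)x gives x* = 688 and P* = 93.
With the rebate, buyers effectively pay Pb = Ps − 4, where Ps is the price sellers receive.
On the curves, Pb = 2213/9 - (2/9)x and Ps = 19/15 + (2/15)x; the wedge Ps − Pb = 4 gives 19/15 + (2/15)x − (2213/9 - (2/9)x) = 4, so x' = 699.25.
Then Pb = 2213/9 − (2/9)·699.25 = 90.5 and Ps = 19/15 + (2/15)·699.25 = 94.5.
Buyers' price falls by P* − Pb = 93 − 90.5 = 2.5; sellers' price rises by Ps − P* = 94.5 − 93 = 1.5.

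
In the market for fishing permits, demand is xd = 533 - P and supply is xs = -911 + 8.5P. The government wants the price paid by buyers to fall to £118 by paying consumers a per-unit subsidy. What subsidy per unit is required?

At a buyer price of 118, quantity demanded is 533 − 1·118 = 415.
Sellers supply 415 only when they receive Ps with -911 + 8.5·Ps = 415, i.e. Ps = 156.
s = Ps − Pb = 156 − 118 = 38.

Required subsidy s = £38 per unit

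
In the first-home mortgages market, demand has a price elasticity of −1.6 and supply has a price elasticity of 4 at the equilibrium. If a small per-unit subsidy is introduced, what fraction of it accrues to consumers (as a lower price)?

For a small subsidy around the equilibrium, the benefit split depends on the relative slopes, which at a point are proportional to the elasticities.
Buyer share = εs/(εs + |εd|) = 4/(4 + 1.6) = 5/7; seller share = |εd|/(εs + |εd|) = 2/7.

Consumer share = 5/7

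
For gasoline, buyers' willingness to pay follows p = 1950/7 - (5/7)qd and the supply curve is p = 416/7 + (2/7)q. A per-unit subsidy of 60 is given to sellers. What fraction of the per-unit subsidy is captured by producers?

Pre-subsidy: 1950/7 - (5/7)q = 416/7 + (2/7)q gives q* = 1534/7 and p* = 5980/49.
With the subsidy, sellers receive ps = pb + 60 for each unit, where pb is the price buyers pay.
On the curves, pb = 1950/7 - (5/7)q and ps = 416/7 + (2/7)q; the wedge ps − pb = 60 gives 416/7 + (2/7)q − (1950/7 - (5/7)q) = 60, so q' = 1954/7.
Then pb = 1950/7 − (5/7)·(1954/7) = 3880/49 and ps = 416/7 + (2/7)·(1954/7) = 6820/49.
Buyers' price falls by p* − pb = 5980/49 − 3880/49 = 300/7; sellers' price rises by ps − p* = 6820/49 − 5980/49 = 120/7.
So producers capture (120/7)/60 = 2/7 of each unit of subsidy.

Producer share = 2/7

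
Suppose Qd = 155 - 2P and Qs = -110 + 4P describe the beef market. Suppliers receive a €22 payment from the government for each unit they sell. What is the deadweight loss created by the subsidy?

Pre-subsidy: 155 - 2P = -110 + 4P gives P* = 265/6, Q* = 200/3.
With the subsidy, sellers receive Ps = Pb + 22 for each unit, where Pb is the price buyers pay.
Supply in terms of Pb becomes Qs = -110 + 4(Pb + 22) = -22 + 4Pb. Setting this equal to demand: 155 - 2Pb = -22 + 4Pb, so Pb = 29.5.
Sellers receive Ps = 29.5 + 22 = 51.5; Q' = 155 − 2·29.5 = 96.
The subsidy expands output by 96 − 200/3 = 88/3 past the efficient level; on those units the gap between marginal cost and willingness to pay runs from 0 up to 22.
DWL = ½ × 22 × 88/3 = 968/3.

Deadweight loss = 968/3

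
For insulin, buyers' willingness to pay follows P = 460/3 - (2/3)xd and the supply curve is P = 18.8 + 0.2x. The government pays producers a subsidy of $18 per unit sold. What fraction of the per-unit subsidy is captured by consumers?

Pre-subsidy: 460/3 - (2/3)x = 18.8 + 0.2x gives x* = 2018/13 and P* = 648/13.
With the subsidy, sellers receive Ps = Pb + 18 for each unit, where Pb is the price buyers pay.
On the curves, Pb = 460/3 - (2/3)x and Ps = 18.8 + 0.2x; the wedge Ps − Pb = 18 gives 18.8 + 0.2x − (460/3 - (2/3)x) = 18, so x' = 176.
Then Pb = 460/3 − (2/3)·176 = 36 and Ps = 18.8 + 0.2·176 = 54.
Buyers' price falls by P* − Pb = 648/13 − 36 = 180/13; sellers' price rises by Ps − P* = 54 − 648/13 = 54/13.
So consumers capture (180/13)/18 = 10/13 of each unit of subsidy.

Consumer share = 10/13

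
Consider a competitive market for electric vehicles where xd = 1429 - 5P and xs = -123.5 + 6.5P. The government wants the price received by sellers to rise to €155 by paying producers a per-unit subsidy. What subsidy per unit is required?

At a seller price of 155, quantity supplied is -123.5 + 6.5·155 = 884.
Buyers absorb 884 only when they pay Pb with 1429 − 5·Pb = 884, i.e. Pb = 109.
s = Ps − Pb = 155 − 109 = 46.

Required subsidy s = €46 per unit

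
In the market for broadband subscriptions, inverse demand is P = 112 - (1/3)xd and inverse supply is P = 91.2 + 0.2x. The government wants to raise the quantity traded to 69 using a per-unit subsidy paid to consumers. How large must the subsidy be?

At x = 69, from the demand curve buyers pay Pb = 112 − (1/3)·69 = 89; from the supply curve sellers need Ps = 91.2 + 0.2·69 = 105.
The subsidy must fill the gap: s = Ps − Pb = 105 − 89 = 16.

Required subsidy s = 16 per unit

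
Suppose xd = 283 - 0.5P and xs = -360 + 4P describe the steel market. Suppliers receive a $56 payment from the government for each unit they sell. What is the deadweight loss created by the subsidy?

Pre-subsidy: 283 - 0.5P = -360 + 4P gives P* = 1286/9, x* = 1904/9.
With the subsidy, sellers receive Ps = Pb + 56 for each unit, where Pb is the price buyers pay.
Supply in terms of Pb becomes xs = -360 + 4(Pb + 56) = -136 + 4Pb. Setting this equal to demand: 283 - 0.5Pb = -136 + 4Pb, so Pb = 838/9.
Sellers receive Ps = 838/9 + 56 = 1342/9; x' = 283 − 0.5·(838/9) = 2128/9.
The subsidy expands output by 2128/9 − 1904/9 = 224/9 past the efficient level; on those units the gap between marginal cost and willingness to pay runs from 0 up to 56.
DWL = ½ × 56 × 224/9 = 6272/9.

Deadweight loss = 6272/9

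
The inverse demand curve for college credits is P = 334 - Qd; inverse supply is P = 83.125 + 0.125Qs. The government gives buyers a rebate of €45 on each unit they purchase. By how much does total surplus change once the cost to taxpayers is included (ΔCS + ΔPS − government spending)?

Net change in total surplus = -€900

Pre-subsidy: 334 - Q = 83.125 + 0.125Q gives Q* = 223 and P* = 111.
With the rebate, buyers effectively pay Pb = Ps − 45, where Ps is the price sellers receive.
On the curves, Pb = 334 - Q and Ps = 83.125 + 0.125Q; the wedge Ps − Pb = 45 gives 83.125 + 0.125Q − (334 - Q) = 45, so Q' = 263.
Then Pb = 334 − 1·263 = 71 and Ps = 83.125 + 0.125·263 = 116.
ΔCS = ½(223 + 263)(111 − 71) = 9720; ΔPS = ½(223 + 263)(116 − 111) = 1215.
Government spending = 45 × 263 = 11835.
Net change = 9720 + 1215 − 11835 = -900. The loss equals the DWL triangle ½·45·40.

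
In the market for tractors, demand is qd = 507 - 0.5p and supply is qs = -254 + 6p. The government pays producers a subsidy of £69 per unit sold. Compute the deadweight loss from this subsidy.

Deadweight loss = 14283/13

Pre-subsidy: 507 - 0.5p = -254 + 6p gives p* = 1522/13, q* = 5830/13.
With the subsidy, sellers receive ps = pb + 69 for each unit, where pb is the price buyers pay.
Supply in terms of pb becomes qs = -254 + 6(pb + 69) = 160 + 6pb. Setting this equal to demand: 507 - 0.5pb = 160 + 6pb, so pb = 694/13.
Sellers receive ps = 694/13 + 69 = 1591/13; q' = 507 − 0.5·(694/13) = 6244/13.
The subsidy expands output by 6244/13 − 5830/13 = 414/13 past the efficient level; on those units the gap between marginal cost and willingness to pay runs from 0 up to 69.
DWL = ½ × 69 × 414/13 = 14283/13.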